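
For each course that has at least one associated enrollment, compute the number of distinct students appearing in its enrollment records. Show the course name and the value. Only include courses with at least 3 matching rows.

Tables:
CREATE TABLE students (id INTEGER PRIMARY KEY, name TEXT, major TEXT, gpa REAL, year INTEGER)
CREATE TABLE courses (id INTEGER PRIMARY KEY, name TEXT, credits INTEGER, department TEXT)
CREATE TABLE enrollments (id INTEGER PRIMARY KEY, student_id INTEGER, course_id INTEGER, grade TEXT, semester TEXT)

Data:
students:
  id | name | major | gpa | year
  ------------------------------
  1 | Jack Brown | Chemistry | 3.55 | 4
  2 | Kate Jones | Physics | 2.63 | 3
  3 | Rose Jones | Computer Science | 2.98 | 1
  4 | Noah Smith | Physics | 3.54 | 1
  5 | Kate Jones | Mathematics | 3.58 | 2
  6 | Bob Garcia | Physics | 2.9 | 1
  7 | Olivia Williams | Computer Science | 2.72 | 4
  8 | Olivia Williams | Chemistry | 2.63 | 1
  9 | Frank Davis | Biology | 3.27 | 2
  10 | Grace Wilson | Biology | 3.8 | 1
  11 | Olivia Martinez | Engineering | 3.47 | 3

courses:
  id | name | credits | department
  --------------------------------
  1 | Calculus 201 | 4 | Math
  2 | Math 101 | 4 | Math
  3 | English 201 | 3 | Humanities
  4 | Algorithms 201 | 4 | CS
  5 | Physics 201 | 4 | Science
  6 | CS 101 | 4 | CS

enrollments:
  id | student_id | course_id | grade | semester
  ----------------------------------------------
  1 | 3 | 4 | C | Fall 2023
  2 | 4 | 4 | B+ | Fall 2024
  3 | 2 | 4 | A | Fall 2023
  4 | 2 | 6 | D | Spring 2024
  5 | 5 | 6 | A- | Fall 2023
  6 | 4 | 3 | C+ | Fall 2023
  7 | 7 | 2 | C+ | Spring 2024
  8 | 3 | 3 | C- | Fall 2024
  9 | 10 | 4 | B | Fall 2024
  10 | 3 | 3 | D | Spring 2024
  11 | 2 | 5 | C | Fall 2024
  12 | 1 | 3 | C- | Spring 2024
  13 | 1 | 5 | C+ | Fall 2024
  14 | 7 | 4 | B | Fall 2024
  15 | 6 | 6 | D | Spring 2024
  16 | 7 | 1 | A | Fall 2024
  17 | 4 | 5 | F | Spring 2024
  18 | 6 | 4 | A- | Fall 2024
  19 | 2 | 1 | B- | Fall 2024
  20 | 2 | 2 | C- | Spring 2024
SELECT p.name, COUNT(DISTINCT c.student_id) AS distinct_student_count FROM enrollments c JOIN courses p ON c.course_id = p.id GROUP BY p.id, p.name HAVING COUNT(*) >= 3

Execution result:
name | distinct_student_count
English 201 | 3
Algorithms 201 | 6
Physics 201 | 3
CS 101 | 3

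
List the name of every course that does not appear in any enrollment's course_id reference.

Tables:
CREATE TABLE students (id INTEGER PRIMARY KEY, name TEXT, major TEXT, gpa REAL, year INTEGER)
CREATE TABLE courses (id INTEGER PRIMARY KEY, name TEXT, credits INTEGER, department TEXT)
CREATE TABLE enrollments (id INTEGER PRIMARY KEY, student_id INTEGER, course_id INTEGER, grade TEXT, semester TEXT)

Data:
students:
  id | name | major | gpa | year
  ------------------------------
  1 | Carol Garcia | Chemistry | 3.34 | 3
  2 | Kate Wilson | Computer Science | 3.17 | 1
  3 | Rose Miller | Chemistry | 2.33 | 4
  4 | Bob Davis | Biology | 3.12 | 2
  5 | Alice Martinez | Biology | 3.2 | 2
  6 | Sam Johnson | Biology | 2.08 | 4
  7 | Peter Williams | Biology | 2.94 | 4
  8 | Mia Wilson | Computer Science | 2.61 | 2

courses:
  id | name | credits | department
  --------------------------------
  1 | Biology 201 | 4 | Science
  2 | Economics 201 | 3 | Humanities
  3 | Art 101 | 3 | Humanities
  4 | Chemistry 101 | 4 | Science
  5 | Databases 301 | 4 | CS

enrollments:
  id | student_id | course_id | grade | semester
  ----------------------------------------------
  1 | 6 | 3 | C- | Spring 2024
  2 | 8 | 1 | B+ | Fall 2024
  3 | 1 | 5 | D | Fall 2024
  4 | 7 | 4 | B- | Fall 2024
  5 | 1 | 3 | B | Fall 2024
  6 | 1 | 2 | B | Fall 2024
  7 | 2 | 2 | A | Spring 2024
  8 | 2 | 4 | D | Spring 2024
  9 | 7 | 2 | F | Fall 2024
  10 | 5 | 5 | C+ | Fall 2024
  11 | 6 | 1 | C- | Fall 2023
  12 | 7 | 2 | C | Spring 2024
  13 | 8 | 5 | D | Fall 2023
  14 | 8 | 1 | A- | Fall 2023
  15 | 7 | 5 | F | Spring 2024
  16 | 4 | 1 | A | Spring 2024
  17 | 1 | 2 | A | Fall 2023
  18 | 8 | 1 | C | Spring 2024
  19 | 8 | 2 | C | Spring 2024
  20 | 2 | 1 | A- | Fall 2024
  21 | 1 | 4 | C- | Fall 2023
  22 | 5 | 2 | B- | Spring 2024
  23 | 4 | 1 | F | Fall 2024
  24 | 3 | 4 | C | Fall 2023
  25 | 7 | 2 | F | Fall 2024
SELECT p.name FROM courses p LEFT JOIN enrollments c ON c.course_id = p.id WHERE c.id IS NULL

Execution result:
(no rows)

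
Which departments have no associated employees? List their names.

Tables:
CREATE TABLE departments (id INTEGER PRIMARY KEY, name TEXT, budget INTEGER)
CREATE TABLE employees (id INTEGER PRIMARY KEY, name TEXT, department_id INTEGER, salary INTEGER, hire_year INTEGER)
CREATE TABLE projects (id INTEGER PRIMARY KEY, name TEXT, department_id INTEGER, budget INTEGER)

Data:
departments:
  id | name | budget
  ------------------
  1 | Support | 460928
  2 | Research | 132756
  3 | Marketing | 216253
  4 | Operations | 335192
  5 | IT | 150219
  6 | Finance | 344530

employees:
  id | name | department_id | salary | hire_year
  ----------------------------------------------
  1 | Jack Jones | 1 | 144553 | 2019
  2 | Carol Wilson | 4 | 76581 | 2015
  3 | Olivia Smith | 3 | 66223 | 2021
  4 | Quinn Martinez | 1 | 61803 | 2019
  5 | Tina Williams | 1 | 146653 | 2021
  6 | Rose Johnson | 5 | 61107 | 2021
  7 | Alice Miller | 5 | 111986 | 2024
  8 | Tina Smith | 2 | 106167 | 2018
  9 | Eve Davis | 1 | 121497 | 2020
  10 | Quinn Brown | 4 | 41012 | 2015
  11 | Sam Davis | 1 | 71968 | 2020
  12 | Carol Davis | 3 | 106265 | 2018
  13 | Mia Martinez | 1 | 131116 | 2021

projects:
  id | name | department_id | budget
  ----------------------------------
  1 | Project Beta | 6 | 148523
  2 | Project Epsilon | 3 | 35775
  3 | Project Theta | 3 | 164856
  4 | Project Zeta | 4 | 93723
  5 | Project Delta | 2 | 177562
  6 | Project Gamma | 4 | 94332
SELECT p.name FROM departments p LEFT JOIN employees c ON c.department_id = p.id WHERE c.id IS NULL

Execution result:
Finance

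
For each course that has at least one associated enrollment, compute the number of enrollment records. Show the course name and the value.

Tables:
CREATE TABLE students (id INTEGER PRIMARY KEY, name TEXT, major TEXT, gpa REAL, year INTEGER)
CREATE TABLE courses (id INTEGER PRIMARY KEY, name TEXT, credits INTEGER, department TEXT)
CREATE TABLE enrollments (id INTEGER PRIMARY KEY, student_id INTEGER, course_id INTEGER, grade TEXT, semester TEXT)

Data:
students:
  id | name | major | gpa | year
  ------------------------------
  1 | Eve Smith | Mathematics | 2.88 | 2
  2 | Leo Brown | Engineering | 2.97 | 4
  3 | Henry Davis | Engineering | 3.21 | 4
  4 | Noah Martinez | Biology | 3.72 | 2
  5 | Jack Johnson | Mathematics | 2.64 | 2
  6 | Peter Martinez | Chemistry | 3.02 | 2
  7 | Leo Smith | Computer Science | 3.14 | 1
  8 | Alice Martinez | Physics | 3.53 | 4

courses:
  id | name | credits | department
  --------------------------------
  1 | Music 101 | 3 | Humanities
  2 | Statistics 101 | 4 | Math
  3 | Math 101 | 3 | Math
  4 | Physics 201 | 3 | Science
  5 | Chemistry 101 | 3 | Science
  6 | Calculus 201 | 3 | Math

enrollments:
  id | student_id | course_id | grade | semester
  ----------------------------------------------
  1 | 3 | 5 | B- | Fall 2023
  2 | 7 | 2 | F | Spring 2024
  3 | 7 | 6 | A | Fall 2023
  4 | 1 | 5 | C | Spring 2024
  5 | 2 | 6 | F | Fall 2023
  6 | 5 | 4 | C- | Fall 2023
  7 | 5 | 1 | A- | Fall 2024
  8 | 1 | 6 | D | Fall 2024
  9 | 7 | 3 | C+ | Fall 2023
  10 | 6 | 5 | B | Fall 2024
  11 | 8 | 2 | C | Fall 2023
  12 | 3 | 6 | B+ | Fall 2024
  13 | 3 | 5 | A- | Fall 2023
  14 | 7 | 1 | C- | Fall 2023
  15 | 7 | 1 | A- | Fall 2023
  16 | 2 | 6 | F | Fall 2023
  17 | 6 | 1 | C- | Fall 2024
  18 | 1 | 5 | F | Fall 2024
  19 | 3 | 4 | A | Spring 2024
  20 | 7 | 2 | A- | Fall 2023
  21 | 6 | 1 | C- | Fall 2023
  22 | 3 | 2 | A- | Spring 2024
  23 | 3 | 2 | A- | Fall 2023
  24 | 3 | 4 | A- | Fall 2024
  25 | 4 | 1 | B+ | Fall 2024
SELECT p.name, COUNT(*) AS n FROM enrollments c JOIN courses p ON c.course_id = p.id GROUP BY p.id, p.name

Execution result:
name | n
Music 101 | 6
Statistics 101 | 5
Math 101 | 1
Physics 201 | 3
Chemistry 101 | 5
Calculus 201 | 5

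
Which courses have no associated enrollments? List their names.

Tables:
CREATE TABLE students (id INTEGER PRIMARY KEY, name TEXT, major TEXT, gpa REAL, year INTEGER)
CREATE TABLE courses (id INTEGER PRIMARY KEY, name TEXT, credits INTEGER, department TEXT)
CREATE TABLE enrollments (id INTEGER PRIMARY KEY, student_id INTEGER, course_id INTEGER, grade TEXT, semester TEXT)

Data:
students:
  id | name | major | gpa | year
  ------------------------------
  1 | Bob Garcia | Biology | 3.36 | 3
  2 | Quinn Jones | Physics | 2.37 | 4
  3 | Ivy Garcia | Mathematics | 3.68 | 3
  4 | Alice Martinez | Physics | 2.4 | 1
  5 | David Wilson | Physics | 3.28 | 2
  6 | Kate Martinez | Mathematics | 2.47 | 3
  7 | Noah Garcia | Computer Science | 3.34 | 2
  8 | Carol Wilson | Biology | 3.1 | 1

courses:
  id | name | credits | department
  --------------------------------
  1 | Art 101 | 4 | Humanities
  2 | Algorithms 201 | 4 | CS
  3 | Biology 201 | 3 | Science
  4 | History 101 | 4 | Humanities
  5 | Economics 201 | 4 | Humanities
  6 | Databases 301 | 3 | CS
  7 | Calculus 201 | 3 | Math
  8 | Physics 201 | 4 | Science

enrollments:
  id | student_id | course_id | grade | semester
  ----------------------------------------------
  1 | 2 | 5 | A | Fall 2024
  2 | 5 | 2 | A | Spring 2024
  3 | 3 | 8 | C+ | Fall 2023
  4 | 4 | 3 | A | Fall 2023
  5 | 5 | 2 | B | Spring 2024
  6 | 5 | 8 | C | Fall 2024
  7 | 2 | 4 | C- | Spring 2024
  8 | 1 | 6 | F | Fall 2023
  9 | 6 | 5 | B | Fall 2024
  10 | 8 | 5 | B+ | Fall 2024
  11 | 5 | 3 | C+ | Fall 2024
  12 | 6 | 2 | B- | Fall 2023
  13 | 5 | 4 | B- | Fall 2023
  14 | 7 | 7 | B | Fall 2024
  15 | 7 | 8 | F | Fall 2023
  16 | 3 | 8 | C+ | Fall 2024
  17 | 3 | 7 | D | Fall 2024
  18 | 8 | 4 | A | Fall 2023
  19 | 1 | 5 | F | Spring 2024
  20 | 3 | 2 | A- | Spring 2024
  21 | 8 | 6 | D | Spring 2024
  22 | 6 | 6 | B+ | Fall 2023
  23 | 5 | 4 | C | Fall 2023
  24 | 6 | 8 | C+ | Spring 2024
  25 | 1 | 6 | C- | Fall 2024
SELECT p.name FROM courses p LEFT JOIN enrollments c ON c.course_id = p.id WHERE c.id IS NULL

Execution result:
Art 101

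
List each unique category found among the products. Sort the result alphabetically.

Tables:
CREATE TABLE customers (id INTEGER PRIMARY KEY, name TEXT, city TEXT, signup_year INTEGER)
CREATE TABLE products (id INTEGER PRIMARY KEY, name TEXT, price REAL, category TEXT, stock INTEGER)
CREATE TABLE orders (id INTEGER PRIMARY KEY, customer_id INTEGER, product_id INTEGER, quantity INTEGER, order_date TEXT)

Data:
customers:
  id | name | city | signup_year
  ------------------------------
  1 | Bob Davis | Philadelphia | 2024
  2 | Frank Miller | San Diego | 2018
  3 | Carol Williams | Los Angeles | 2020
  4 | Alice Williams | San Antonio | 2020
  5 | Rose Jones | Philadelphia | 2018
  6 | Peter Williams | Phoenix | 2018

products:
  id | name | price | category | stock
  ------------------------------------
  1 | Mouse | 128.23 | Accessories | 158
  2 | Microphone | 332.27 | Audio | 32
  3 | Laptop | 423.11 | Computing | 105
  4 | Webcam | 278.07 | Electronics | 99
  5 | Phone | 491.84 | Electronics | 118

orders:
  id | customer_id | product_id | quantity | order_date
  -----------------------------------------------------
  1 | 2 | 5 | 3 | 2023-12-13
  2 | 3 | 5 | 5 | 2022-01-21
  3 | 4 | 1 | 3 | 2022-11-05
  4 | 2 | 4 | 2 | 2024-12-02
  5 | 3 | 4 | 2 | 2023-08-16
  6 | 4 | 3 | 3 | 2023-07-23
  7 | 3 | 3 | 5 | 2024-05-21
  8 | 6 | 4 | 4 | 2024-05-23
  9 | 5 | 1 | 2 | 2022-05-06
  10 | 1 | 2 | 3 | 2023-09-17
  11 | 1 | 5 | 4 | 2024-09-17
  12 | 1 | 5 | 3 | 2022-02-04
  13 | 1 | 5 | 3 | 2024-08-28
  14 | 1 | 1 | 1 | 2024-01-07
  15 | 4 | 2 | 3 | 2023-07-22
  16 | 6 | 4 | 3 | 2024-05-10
SELECT DISTINCT category FROM products ORDER BY category

Execution result:
category
Accessories
Audio
Computing
Electronics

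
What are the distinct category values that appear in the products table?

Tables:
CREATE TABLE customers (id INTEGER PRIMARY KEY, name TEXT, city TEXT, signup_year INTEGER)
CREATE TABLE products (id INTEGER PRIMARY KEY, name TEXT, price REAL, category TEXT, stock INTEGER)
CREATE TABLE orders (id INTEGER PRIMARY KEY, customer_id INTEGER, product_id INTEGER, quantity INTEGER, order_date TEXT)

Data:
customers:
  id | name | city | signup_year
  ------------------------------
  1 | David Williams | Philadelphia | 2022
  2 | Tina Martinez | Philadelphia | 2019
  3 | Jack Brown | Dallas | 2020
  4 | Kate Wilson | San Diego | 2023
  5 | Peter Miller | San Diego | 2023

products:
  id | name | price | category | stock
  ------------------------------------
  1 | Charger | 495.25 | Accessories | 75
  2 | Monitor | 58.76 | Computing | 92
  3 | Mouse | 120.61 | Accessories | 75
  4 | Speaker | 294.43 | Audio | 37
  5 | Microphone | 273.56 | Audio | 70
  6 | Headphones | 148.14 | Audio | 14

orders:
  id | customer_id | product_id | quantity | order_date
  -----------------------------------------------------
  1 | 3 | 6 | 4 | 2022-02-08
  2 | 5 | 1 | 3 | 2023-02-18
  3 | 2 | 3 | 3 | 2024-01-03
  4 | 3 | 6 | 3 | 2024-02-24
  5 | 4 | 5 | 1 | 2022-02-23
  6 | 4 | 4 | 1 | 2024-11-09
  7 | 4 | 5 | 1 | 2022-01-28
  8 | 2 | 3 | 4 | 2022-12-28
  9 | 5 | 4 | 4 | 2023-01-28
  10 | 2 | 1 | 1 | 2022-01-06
SELECT DISTINCT category FROM products

Execution result:
category
Accessories
Computing
Audio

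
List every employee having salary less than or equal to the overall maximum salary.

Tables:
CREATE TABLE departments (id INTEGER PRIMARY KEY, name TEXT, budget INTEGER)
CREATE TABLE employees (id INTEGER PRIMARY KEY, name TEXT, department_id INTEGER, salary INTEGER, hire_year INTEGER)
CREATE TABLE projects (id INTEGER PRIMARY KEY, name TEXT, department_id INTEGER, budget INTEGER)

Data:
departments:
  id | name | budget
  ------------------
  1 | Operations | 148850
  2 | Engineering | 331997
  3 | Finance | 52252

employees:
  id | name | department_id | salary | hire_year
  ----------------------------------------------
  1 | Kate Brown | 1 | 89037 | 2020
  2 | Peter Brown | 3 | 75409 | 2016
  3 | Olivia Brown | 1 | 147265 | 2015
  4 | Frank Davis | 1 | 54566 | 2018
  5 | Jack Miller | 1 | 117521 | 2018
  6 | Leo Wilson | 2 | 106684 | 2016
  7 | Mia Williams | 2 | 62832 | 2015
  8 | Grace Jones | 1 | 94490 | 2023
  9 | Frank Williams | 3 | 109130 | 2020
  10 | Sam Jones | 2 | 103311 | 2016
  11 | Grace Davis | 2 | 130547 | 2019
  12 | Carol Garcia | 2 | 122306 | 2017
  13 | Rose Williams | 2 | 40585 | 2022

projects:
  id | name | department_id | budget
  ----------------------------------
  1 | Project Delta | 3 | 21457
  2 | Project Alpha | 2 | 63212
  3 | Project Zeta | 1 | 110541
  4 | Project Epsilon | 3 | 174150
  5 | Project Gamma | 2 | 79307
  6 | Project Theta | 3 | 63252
SELECT name, salary FROM employees WHERE salary <= (SELECT MAX(salary) FROM employees)

Execution result:
name | salary
Kate Brown | 89037
Peter Brown | 75409
Olivia Brown | 147265
Frank Davis | 54566
Jack Miller | 117521
Leo Wilson | 106684
Mia Williams | 62832
Grace Jones | 94490
Frank Williams | 109130
Sam Jones | 103311
Grace Davis | 130547
Carol Garcia | 122306
Rose Williams | 40585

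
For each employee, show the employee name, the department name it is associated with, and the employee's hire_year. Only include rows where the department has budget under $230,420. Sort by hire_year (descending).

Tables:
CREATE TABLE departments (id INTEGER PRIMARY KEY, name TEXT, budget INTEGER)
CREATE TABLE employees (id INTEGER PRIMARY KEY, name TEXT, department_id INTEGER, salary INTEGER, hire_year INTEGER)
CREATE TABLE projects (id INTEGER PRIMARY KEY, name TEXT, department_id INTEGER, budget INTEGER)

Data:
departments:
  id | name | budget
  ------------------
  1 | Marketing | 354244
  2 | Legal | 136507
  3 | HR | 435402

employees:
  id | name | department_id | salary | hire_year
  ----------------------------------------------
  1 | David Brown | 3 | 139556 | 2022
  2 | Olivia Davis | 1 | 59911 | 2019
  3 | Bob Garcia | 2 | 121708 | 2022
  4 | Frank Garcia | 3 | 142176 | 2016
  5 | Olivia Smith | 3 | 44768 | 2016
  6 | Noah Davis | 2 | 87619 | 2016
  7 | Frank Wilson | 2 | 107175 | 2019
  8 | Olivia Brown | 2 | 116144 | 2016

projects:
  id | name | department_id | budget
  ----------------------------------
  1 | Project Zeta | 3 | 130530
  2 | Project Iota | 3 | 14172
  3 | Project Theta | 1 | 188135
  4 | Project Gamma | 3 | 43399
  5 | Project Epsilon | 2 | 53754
SELECT c.name, p.name AS department, c.hire_year FROM employees c JOIN departments p ON c.department_id = p.id WHERE p.budget < 230420 ORDER BY c.hire_year DESC

Execution result:
name | department | hire_year
Bob Garcia | Legal | 2022
Frank Wilson | Legal | 2019
Noah Davis | Legal | 2016
Olivia Brown | Legal | 2016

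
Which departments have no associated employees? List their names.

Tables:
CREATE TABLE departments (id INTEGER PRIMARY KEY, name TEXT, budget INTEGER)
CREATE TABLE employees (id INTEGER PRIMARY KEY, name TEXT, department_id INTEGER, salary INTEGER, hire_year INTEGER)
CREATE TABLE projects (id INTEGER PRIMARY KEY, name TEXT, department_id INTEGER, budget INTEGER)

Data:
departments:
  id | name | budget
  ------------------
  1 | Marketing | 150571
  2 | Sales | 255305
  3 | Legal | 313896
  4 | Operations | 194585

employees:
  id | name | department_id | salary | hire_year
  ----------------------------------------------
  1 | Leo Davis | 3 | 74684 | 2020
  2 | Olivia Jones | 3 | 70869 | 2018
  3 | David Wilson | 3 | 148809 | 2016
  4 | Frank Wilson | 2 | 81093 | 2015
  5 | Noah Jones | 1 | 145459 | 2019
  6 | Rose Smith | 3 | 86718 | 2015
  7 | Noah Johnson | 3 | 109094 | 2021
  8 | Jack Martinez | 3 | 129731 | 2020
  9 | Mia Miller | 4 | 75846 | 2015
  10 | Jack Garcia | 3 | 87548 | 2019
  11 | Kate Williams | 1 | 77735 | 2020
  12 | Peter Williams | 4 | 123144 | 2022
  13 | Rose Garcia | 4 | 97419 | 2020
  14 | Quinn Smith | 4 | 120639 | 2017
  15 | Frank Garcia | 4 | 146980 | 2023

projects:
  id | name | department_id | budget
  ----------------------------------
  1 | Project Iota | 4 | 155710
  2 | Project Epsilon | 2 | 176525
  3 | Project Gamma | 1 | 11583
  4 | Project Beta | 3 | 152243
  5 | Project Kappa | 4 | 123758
SELECT p.name FROM departments p LEFT JOIN employees c ON c.department_id = p.id WHERE c.id IS NULL

Execution result:
(no rows)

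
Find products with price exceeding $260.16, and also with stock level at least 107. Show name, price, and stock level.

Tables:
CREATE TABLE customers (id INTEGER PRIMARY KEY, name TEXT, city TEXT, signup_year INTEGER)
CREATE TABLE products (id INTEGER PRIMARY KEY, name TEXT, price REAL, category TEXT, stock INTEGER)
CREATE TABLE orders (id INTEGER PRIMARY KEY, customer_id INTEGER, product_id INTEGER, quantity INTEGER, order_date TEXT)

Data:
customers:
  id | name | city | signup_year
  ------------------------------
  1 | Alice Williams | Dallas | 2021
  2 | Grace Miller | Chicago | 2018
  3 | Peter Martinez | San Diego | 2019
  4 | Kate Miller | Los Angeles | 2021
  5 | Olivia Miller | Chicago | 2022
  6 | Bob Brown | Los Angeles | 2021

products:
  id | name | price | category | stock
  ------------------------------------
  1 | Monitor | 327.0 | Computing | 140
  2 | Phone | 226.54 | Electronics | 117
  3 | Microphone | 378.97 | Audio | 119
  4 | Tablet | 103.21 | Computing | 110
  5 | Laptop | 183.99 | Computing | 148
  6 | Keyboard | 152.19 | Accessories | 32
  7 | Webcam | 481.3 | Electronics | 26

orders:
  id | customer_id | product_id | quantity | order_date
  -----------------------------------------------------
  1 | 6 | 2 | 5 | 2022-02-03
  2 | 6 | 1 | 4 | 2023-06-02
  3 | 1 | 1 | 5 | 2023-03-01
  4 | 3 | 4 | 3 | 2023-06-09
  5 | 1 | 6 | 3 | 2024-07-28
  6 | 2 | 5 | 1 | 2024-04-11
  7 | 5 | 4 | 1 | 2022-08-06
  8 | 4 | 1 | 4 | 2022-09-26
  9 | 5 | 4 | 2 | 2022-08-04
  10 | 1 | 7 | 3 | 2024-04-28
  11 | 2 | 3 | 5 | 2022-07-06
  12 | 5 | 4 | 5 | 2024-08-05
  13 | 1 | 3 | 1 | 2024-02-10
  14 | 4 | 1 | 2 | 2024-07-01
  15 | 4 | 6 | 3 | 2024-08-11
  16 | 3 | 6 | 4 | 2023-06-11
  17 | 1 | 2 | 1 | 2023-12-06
SELECT name, price, stock FROM products WHERE price > 260.16 AND stock >= 107

Execution result:
name | price | stock
Monitor | 327.00 | 140
Microphone | 378.97 | 119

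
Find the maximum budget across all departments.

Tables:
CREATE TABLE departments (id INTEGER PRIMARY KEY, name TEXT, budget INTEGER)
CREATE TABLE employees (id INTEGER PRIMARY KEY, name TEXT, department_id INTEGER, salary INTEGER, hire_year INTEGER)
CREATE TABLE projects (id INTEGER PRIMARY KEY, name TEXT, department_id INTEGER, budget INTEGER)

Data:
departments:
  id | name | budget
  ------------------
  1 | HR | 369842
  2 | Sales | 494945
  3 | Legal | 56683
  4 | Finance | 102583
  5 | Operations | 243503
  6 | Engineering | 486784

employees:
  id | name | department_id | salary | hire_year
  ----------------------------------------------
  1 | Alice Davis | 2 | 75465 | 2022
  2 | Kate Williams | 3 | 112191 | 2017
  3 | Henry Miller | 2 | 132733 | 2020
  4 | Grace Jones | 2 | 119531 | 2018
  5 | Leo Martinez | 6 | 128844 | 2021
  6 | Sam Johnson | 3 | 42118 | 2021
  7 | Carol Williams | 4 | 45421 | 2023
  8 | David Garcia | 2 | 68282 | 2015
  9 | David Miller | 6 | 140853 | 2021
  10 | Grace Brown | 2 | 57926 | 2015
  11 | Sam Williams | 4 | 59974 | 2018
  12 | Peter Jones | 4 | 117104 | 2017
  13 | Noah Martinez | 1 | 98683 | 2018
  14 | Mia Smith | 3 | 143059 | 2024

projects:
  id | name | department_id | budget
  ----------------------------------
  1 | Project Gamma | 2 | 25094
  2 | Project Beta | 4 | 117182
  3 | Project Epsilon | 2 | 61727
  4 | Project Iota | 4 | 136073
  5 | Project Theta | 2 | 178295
SELECT MAX(budget) FROM departments

Execution result:
494945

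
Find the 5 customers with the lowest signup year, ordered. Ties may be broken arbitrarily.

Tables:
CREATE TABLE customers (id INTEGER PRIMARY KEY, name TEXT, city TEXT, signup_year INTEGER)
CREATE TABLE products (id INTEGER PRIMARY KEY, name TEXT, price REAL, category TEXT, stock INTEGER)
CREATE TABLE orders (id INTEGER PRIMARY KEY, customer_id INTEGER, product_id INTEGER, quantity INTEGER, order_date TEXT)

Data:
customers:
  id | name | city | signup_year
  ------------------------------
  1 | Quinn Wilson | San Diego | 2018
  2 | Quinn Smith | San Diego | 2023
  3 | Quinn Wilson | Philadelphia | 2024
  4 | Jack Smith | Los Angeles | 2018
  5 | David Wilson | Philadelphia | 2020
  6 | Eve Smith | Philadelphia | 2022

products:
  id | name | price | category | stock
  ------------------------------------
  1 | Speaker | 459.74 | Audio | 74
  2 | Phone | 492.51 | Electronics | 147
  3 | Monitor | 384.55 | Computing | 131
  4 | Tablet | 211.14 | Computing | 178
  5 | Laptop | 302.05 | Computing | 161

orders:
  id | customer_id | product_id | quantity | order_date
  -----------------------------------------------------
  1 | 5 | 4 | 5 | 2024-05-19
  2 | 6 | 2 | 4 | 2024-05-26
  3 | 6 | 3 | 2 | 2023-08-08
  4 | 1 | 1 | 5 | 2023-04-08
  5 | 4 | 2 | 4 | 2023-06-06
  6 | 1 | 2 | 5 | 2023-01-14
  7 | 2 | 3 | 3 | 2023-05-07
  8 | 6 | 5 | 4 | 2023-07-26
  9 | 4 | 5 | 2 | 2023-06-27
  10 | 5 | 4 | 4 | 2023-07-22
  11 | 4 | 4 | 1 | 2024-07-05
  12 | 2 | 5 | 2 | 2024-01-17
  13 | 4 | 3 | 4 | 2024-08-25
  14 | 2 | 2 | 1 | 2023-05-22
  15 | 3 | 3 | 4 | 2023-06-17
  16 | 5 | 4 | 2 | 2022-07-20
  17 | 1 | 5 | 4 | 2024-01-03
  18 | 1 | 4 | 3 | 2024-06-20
SELECT name, signup_year FROM customers ORDER BY signup_year ASC LIMIT 5

Execution result:
name | signup_year
Quinn Wilson | 2018
Jack Smith | 2018
David Wilson | 2020
Eve Smith | 2022
Quinn Smith | 2023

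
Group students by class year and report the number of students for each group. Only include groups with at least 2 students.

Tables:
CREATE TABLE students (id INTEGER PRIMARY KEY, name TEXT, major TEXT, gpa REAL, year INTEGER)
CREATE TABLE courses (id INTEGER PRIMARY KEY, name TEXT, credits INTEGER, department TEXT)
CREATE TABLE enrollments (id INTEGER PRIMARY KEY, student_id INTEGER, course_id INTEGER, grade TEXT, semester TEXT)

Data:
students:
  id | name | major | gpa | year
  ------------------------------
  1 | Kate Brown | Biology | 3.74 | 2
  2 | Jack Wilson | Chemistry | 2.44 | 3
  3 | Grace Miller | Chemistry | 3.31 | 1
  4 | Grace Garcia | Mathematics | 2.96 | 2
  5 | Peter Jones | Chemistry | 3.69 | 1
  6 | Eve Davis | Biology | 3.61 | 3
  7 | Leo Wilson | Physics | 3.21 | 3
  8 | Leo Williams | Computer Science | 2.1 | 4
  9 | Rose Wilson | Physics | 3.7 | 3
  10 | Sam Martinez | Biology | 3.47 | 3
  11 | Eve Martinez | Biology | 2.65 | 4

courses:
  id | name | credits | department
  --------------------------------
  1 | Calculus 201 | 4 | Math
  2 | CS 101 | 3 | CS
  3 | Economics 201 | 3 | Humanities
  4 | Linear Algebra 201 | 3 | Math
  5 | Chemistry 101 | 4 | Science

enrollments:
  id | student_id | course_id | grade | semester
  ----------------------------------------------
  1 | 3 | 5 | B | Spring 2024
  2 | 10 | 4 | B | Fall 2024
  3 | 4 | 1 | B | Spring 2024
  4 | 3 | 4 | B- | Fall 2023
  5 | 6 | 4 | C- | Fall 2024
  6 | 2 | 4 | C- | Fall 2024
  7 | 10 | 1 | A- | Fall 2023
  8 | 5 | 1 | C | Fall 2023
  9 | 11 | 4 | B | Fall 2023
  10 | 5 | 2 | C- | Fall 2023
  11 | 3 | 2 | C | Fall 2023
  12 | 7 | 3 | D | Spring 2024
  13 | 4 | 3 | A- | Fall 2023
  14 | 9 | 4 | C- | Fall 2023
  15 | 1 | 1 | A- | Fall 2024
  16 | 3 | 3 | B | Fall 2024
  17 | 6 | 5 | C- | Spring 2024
SELECT year, COUNT(*) AS n FROM students GROUP BY year HAVING COUNT(*) >= 2

Execution result:
year | n
1 | 2
2 | 2
3 | 5
4 | 2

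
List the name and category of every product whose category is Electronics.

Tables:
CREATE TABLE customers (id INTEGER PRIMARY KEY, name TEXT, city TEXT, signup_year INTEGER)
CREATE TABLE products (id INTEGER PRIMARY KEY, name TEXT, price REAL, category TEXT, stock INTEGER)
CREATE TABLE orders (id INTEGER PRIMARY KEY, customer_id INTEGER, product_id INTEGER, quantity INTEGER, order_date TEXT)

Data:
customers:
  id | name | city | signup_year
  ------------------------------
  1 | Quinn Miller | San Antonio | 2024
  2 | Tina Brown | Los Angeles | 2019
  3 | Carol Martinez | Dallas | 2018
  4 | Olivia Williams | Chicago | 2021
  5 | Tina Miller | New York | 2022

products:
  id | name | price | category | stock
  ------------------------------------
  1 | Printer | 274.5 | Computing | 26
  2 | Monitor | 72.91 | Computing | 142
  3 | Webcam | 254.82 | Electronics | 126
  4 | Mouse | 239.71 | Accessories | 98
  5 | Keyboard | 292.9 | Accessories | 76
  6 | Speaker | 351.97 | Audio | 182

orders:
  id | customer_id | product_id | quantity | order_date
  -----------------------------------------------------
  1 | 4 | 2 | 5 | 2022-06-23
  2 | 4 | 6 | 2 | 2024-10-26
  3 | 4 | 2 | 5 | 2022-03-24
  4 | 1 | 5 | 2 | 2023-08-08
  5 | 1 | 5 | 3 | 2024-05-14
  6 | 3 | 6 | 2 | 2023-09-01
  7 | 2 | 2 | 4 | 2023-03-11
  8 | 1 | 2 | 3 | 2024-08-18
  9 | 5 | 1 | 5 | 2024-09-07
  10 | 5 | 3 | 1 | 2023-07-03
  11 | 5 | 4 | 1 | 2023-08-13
SELECT name, category FROM products WHERE category = 'Electronics'

Execution result:
name | category
Webcam | Electronics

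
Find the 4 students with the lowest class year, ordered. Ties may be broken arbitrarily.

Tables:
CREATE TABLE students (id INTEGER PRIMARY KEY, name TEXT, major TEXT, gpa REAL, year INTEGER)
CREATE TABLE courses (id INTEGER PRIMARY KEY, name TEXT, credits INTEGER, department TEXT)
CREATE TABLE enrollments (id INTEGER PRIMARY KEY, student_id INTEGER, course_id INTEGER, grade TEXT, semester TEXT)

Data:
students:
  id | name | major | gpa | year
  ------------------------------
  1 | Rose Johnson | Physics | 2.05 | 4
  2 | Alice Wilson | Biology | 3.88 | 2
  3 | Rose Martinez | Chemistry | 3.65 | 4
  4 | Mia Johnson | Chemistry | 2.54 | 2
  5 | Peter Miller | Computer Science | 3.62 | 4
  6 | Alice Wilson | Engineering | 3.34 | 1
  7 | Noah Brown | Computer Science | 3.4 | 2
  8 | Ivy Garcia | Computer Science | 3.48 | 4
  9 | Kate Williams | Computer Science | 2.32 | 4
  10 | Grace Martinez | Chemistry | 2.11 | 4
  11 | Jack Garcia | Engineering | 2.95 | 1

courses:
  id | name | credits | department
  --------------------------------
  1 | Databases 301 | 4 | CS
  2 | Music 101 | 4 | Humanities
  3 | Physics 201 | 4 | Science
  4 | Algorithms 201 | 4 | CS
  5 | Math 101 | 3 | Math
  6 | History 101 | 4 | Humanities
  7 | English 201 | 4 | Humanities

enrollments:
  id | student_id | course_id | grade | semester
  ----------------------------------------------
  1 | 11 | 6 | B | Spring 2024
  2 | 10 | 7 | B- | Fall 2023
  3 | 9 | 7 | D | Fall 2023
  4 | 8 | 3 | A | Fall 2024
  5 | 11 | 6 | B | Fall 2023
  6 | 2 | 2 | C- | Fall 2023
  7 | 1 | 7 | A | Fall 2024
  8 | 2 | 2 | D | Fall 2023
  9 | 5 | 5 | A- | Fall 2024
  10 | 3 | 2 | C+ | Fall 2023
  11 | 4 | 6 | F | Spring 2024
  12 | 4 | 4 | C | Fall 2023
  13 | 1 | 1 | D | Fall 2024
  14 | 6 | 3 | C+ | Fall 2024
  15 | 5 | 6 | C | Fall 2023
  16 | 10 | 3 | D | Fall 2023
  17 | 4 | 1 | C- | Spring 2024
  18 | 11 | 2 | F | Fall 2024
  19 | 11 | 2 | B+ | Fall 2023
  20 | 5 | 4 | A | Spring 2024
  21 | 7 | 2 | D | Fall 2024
SELECT name, year FROM students ORDER BY year ASC LIMIT 4

Execution result:
name | year
Alice Wilson | 1
Jack Garcia | 1
Alice Wilson | 2
Mia Johnson | 2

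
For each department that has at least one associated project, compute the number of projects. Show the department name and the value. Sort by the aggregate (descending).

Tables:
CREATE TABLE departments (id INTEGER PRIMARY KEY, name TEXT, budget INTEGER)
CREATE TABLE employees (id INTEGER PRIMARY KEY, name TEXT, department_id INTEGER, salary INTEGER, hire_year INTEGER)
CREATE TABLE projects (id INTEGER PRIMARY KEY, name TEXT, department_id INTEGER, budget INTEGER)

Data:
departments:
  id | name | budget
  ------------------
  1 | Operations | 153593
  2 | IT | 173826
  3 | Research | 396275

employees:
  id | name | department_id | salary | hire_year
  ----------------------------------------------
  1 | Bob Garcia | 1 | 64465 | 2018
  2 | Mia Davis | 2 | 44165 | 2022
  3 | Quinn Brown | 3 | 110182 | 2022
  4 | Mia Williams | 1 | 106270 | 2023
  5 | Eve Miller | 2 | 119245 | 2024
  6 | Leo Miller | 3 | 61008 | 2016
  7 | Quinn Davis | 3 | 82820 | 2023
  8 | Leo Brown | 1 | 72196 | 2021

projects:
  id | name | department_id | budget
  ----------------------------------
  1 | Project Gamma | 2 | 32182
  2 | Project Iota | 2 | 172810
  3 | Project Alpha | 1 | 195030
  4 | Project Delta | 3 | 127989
SELECT p.name, COUNT(*) AS n FROM projects c JOIN departments p ON c.department_id = p.id GROUP BY p.id, p.name ORDER BY n DESC

Execution result:
name | n
IT | 2
Operations | 1
Research | 1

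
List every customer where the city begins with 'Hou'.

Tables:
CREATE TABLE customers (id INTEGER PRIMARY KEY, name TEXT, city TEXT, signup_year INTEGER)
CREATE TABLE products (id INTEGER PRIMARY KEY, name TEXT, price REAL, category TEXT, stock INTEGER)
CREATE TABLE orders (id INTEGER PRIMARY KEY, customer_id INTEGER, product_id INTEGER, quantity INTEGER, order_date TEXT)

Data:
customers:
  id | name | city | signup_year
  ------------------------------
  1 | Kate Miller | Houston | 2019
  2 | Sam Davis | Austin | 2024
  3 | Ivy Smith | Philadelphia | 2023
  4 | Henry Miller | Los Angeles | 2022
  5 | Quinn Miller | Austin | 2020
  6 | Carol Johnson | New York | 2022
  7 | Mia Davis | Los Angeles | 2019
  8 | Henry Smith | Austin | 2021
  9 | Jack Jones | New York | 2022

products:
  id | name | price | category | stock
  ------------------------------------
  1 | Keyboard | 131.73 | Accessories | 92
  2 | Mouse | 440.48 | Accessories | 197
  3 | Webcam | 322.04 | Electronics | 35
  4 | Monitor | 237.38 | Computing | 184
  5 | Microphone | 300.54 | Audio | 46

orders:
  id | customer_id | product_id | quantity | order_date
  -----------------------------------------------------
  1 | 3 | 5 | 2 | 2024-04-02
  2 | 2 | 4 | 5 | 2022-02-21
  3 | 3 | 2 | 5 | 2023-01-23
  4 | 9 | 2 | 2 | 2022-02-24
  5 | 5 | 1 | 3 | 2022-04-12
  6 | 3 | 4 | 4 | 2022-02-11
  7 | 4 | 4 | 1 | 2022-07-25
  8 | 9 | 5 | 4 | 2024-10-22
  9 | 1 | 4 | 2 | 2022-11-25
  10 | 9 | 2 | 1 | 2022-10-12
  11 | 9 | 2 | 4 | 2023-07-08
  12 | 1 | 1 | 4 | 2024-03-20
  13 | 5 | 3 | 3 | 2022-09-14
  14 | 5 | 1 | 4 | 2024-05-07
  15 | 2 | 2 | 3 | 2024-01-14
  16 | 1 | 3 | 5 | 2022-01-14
SELECT name, city FROM customers WHERE city LIKE 'Hou%'

Execution result:
name | city
Kate Miller | Houston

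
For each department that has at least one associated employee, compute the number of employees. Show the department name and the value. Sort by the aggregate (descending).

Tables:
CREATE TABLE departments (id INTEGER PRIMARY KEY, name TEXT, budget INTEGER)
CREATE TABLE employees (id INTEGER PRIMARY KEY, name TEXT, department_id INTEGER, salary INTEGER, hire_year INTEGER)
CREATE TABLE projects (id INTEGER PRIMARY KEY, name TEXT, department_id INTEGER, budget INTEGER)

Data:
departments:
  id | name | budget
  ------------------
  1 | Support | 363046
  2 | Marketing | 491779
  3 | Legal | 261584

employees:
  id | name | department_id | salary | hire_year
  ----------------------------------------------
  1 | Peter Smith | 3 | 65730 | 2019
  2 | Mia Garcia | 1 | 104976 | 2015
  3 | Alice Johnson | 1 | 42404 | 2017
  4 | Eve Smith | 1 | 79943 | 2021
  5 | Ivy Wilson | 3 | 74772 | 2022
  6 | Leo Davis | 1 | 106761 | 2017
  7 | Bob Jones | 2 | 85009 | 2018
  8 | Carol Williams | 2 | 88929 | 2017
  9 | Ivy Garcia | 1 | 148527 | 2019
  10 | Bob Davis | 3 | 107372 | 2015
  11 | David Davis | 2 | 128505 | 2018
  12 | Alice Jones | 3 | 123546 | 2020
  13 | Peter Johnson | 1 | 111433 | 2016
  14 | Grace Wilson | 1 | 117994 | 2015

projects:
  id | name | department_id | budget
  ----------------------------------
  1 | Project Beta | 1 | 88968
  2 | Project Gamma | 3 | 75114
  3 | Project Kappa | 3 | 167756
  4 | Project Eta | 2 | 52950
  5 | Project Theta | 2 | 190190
SELECT p.name, COUNT(*) AS n FROM employees c JOIN departments p ON c.department_id = p.id GROUP BY p.id, p.name ORDER BY n DESC

Execution result:
name | n
Support | 7
Legal | 4
Marketing | 3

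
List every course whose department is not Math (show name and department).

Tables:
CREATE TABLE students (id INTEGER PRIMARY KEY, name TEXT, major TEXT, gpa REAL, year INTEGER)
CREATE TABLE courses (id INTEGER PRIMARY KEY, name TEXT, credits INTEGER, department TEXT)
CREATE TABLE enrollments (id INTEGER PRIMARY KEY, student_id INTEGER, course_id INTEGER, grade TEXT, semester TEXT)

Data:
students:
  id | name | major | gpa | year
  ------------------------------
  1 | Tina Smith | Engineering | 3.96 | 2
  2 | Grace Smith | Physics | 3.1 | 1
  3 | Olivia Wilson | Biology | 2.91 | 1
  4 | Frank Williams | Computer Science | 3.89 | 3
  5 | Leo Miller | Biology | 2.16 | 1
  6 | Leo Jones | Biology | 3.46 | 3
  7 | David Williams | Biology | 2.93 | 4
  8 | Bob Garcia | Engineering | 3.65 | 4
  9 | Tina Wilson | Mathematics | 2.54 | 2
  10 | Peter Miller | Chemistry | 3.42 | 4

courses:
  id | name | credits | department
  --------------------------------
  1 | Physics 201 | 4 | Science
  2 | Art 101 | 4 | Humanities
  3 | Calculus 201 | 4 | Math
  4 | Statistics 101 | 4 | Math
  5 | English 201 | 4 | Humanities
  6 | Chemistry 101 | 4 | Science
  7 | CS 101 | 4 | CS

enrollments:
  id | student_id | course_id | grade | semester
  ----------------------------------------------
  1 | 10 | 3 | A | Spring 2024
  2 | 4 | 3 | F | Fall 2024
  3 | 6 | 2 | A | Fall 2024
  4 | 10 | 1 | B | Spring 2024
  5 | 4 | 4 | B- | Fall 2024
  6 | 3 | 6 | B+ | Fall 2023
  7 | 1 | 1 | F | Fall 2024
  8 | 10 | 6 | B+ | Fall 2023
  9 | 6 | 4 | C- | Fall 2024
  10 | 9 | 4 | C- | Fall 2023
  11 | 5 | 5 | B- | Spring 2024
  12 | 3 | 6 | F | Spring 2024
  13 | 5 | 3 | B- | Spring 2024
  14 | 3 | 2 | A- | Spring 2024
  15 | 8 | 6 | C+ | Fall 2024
SELECT name, department FROM courses WHERE department <> 'Math'

Execution result:
name | department
Physics 201 | Science
Art 101 | Humanities
English 201 | Humanities
Chemistry 101 | Science
CS 101 | CS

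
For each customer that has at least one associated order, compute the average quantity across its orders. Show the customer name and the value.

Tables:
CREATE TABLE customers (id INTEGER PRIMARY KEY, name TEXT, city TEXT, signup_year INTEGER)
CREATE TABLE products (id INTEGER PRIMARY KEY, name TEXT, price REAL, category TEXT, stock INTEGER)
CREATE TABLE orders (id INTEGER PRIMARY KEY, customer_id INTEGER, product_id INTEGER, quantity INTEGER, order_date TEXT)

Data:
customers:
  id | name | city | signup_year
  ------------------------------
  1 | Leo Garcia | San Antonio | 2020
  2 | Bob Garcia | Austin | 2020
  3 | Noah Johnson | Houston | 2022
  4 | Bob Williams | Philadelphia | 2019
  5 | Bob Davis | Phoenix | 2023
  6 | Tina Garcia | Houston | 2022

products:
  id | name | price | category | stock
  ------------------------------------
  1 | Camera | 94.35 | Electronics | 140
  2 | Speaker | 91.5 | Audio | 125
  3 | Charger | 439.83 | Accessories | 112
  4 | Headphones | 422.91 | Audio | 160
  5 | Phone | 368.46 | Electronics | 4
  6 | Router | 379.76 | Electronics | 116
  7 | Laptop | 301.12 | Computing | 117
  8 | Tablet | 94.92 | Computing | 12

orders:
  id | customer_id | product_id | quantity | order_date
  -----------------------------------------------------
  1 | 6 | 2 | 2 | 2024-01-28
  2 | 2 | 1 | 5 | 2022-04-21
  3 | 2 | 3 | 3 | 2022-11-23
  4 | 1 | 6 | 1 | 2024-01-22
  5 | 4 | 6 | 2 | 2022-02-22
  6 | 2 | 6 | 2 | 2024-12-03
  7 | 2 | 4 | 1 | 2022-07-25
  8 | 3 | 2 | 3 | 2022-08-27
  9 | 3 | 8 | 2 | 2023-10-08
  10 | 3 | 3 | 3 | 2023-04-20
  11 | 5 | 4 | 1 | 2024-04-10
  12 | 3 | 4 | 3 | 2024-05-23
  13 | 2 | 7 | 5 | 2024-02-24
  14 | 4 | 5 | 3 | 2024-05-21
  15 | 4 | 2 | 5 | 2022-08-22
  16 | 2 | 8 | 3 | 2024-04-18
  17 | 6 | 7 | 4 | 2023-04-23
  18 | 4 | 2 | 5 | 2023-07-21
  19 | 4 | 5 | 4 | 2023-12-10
SELECT p.name, AVG(c.quantity) AS avg_quantity FROM orders c JOIN customers p ON c.customer_id = p.id GROUP BY p.id, p.name

Execution result:
name | avg_quantity
Leo Garcia | 1.00
Bob Garcia | 3.17
Noah Johnson | 2.75
Bob Williams | 3.80
Bob Davis | 1.00
Tina Garcia | 3.00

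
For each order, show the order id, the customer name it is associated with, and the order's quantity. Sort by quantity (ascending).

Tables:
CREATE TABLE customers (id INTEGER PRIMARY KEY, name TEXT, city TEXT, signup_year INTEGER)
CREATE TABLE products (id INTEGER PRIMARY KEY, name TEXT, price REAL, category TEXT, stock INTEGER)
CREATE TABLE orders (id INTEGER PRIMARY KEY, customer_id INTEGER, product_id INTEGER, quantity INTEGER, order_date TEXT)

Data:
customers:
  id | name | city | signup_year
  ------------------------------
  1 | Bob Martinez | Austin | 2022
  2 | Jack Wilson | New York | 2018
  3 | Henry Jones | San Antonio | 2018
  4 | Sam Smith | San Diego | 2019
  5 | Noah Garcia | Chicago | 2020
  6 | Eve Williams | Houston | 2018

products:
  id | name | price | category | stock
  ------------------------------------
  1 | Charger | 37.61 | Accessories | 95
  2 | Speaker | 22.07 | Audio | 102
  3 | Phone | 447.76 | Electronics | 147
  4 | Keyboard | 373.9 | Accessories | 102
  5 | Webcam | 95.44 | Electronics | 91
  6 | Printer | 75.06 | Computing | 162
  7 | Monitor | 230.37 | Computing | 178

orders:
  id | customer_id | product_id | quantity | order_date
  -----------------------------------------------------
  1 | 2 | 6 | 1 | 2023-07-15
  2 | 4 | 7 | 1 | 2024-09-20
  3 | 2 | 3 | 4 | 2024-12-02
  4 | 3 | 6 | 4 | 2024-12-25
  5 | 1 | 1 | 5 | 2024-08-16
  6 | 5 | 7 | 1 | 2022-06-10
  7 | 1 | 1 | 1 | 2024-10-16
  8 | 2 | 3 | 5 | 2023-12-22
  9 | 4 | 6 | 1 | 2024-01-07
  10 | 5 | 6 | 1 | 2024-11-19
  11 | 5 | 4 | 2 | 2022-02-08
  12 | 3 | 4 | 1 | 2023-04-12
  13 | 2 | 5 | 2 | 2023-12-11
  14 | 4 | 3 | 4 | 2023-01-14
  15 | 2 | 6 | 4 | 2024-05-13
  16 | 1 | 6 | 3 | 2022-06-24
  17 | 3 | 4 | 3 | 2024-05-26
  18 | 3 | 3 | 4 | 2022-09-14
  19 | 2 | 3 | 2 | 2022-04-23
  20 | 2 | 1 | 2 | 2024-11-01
SELECT c.id, p.name AS customer, c.quantity FROM orders c JOIN customers p ON c.customer_id = p.id ORDER BY c.quantity ASC

Execution result:
id | customer | quantity
1 | Jack Wilson | 1
2 | Sam Smith | 1
6 | Noah Garcia | 1
7 | Bob Martinez | 1
9 | Sam Smith | 1
10 | Noah Garcia | 1
12 | Henry Jones | 1
11 | Noah Garcia | 2
13 | Jack Wilson | 2
19 | Jack Wilson | 2
20 | Jack Wilson | 2
16 | Bob Martinez | 3
17 | Henry Jones | 3
3 | Jack Wilson | 4
4 | Henry Jones | 4
14 | Sam Smith | 4
15 | Jack Wilson | 4
18 | Henry Jones | 4
5 | Bob Martinez | 5
8 | Jack Wilson | 5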